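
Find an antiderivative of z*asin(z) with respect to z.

z**2*asin(z)/2 + z*sqrt(-z**2 + 1)/4 - asin(z)/4 + C

Use integration by parts with u = arcsin(z), dv = z dz.
Then du = 1/sqrt(-z**2 + 1) dz.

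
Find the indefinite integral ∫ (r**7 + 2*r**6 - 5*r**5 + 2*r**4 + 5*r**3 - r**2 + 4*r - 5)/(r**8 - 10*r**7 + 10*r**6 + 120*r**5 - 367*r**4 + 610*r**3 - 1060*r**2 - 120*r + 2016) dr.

981297*log(r - 7)/373120 - 179363*log(r - 3)/132496 - 167*log(r - 2)/720 - 7*log(r + 1)/5760 + 2917*log(r + 4)/194040 - 41651*log(r**2 + 4)/1433120 + 3275*atan(r/2)/143312 + 2725/(1456*r - 4368) + C

Factor the denominator: (r - 7)*(r - 3)**2*(r - 2)*(r + 1)*(r + 4)*(r**2 + 4).
Partial-fraction decomposition: -(41651*r - 32750)/(716560*(r**2 + 4)) + 2917/(194040*(r + 4)) - 7/(5760*(r + 1)) - 167/(720*(r - 2)) - 179363/(132496*(r - 3)) - 2725/(1456*(r - 3)**2) + 981297/(373120*(r - 7)).
Integrate each term; A/(r−a) gives A·log|r−a|; the (Br+D)/(r²+p²) term gives a log and an atan.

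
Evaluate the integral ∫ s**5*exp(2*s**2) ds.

(2*s**4 - 2*s**2 + 1)*exp(2*s**2)/8 + C

Let u = s², du = 2s ds; rewrite as (1/2)∫ u^2·exp(2u) du.
Now integrate by parts 2 times.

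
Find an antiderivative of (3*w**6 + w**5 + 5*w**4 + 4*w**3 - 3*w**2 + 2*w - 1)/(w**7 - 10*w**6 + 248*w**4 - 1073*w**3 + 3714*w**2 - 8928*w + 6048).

382997*log(w - 7)/40716 - 83017*log(w - 4)/12500 - 11*log(w - 1)/3780 + 137687*log(w + 6)/409500 - 80347*log(w**2 + 9)/1631250 + 174433*atan(w/3)/1631250 + 14807/(2250*w - 9000) + C

Factor the denominator: (w - 7)*(w - 4)**2*(w - 1)*(w + 6)*(w**2 + 9).
Partial-fraction decomposition: -(160694*w - 523299)/(1631250*(w**2 + 9)) + 137687/(409500*(w + 6)) - 11/(3780*(w - 1)) - 83017/(12500*(w - 4)) - 14807/(2250*(w - 4)**2) + 382997/(40716*(w - 7)).
Integrate each term; A/(w−a) gives A·log|w−a|; the (Bw+D)/(w²+p²) term gives a log and an atan.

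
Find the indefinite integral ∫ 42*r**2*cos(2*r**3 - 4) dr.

Let u = 2*r**3 - 4, so du = (6*r**2) dr.
Rewriting, the integral becomes 7·∫ cos(u) du = 7·sin(u).
Substituting back, u = 2*r**3 - 4.

7*sin(2*r**3 - 4) + C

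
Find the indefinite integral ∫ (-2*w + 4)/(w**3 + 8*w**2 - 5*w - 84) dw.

-log(w - 3)/35 - 4*log(w + 4)/7 + 3*log(w + 7)/5 + C

Factor the denominator: (w - 3)*(w + 4)*(w + 7).
Partial-fraction decomposition: 3/(5*(w + 7)) - 4/(7*(w + 4)) - 1/(35*(w - 3)).
Integrate each term: A/(w−a) contributes A·log|w−a|.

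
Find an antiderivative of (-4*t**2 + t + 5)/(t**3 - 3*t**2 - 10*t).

-log(t)/2 - 18*log(t - 5)/7 - 13*log(t + 2)/14 + C

Factor the denominator: t*(t - 5)*(t + 2).
Partial-fraction decomposition: -13/(14*(t + 2)) - 18/(7*(t - 5)) - 1/(2*t).
Integrate each term: A/(t−a) contributes A·log|t−a|.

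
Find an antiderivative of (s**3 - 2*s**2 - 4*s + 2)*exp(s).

Use integration by parts with u = s**3 - 2*s**2 - 4*s + 2, dv = exp(s) ds, so v = exp(s).
Apply parts 3 times (tabular method): alternate signs, differentiate u down to 0, integrate dv up.

(s**3 - 5*s**2 + 6*s - 4)*exp(s) + C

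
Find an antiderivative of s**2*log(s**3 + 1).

Let u = s**3 + 1, so du = (3*s**2) ds.
The integral becomes (1/3)·∫ log(u) du; integrate by parts with u′=log(u), dv′=du.

s**3*log(s**3 + 1)/3 - s**3/3 + log(s**3 + 1)/3 + C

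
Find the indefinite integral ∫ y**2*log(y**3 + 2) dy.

y**3*log(y**3 + 2)/3 - y**3/3 + 2*log(y**3 + 2)/3 + C

Let u = y**3 + 2, so du = (3*y**2) dy.
The integral becomes (1/3)·∫ log(u) du; integrate by parts with u′=log(u), dv′=du.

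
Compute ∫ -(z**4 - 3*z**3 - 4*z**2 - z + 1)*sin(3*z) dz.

z**4*cos(3*z)/3 - 4*z**3*sin(3*z)/9 - z**3*cos(3*z) + z**2*sin(3*z) - 16*z**2*cos(3*z)/9 + 32*z*sin(3*z)/27 + z*cos(3*z)/3 - sin(3*z)/9 + 59*cos(3*z)/81 + C

Use integration by parts with u = z**4 - 3*z**3 - 4*z**2 - z + 1, dv = -sin(3*z) dz, so v = cos(3*z)/3.
Apply parts 4 times (tabular method): alternate signs, differentiate u down to 0, integrate dv up.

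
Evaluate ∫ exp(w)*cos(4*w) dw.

Let I denote the integral. Integrate by parts with u = cos(4*w), dv = exp(w) dw, so v = exp(w): I = exp(w)*cos(4*w) + 4·∫ exp(w)*sin(4*w) dw.
Apply parts again with u = sin(4*w), dv = exp(w) dw: ∫ exp(w)*sin(4*w) dw = exp(w)*sin(4*w) − 4·I. Substituting back brings back I: I = 4*exp(w)*sin(4*w) + exp(w)*cos(4*w) − 16·I.
Solving for I: (1 + 16)·I equals the remaining terms, so I = (1/17)·(4*exp(w)*sin(4*w) + exp(w)*cos(4*w)).

4*exp(w)*sin(4*w)/17 + exp(w)*cos(4*w)/17 + C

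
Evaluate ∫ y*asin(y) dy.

Use integration by parts with u = arcsin(y), dv = y dy.
Then du = 1/sqrt(-y**2 + 1) dy.

y**2*asin(y)/2 + y*sqrt(-y**2 + 1)/4 - asin(y)/4 + C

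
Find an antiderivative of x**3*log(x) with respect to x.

Use integration by parts with u = log(x), dv = x**3 dx.
Then du = 1/x dx and v = x**4/4.

x**4*log(x)/4 - x**4/16 + C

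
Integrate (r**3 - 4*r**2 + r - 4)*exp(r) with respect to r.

(r**3 - 7*r**2 + 15*r - 19)*exp(r) + C

Use integration by parts with u = r**3 - 4*r**2 + r - 4, dv = exp(r) dr, so v = exp(r).
Apply parts 3 times (tabular method): alternate signs, differentiate u down to 0, integrate dv up.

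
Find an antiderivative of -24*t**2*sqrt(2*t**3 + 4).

Let u = 2*t**3 + 4, so du = (6*t**2) dt.
Rewriting, the integral becomes -4·∫ √u du = -4·(2/3)u^(3/2).
Substituting back, u = 2*t**3 + 4.

-8*(2*t**3 + 4)**(3/2)/3 + C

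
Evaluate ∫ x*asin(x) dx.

Use integration by parts with u = arcsin(x), dv = x dx.
Then du = 1/sqrt(-x**2 + 1) dx.

x**2*asin(x)/2 + x*sqrt(-x**2 + 1)/4 - asin(x)/4 + C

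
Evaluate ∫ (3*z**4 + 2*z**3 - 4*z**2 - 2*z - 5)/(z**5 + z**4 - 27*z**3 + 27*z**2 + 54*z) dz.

-5*log(z)/54 + 3211*log(z - 3)/1944 + 3*log(z + 1)/40 + 3319*log(z + 6)/2430 - 125/(54*z - 162) + C

Factor the denominator: z*(z - 3)**2*(z + 1)*(z + 6).
Partial-fraction decomposition: 3319/(2430*(z + 6)) + 3/(40*(z + 1)) + 3211/(1944*(z - 3)) + 125/(54*(z - 3)**2) - 5/(54*z).
Integrate each term; A/(z−a) gives A·log|z−a|; A/(z−a)² gives −A/(z−a).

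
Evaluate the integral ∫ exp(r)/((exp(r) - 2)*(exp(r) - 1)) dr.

log(exp(r) - 2) - log(exp(r) - 1) + C

Let u = e^r, du = e^r dr.
The integral becomes ∫ du/((u-1)(u-2)); decompose into partial fractions.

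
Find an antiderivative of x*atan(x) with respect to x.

x**2*atan(x)/2 - x/2 + atan(x)/2 + C

Use integration by parts with u = arctan(x), dv = x dx.
Then du = 1/(x**2 + 1) dx.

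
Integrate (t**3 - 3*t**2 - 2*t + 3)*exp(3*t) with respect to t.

Use integration by parts with u = t**3 - 3*t**2 - 2*t + 3, dv = exp(3*t) dt, so v = exp(3*t)/3.
Apply parts 3 times (tabular method): alternate signs, differentiate u down to 0, integrate dv up.

(9*t**3 - 36*t**2 + 6*t + 25)*exp(3*t)/27 + C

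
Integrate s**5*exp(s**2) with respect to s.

(s**4 - 2*s**2 + 2)*exp(s**2)/2 + C

Let u = s², du = 2s ds; rewrite as (1/2)∫ u^2·exp(1u) du.
Now integrate by parts 2 times.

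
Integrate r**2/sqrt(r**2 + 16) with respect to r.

Substitute r = 4·tan(θ), so dr = 4·sec(θ)^2 dθ and the radical becomes sqrt(r**2 + 16) = 4·sec(θ) by the Pythagorean identity.
Integrate the resulting trig expression in θ, then back-substitute tan(θ) = r/4, sec(θ) = sqrt(r**2 + 16)/4 (absorbing any constant into C).

r*sqrt(r**2 + 16)/2 - 8*log(r + sqrt(r**2 + 16)) + C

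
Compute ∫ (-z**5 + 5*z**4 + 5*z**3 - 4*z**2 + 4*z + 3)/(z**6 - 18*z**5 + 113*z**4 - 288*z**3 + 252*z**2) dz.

13*log(z)/441 - 813*log(z - 7)/245 + 37*log(z - 6)/48 + 23*log(z - 3)/9 - 83*log(z - 2)/80 - 1/(84*z) + C

Factor the denominator: z**2*(z - 7)*(z - 6)*(z - 3)*(z - 2).
Partial-fraction decomposition: -83/(80*(z - 2)) + 23/(9*(z - 3)) + 37/(48*(z - 6)) - 813/(245*(z - 7)) + 13/(441*z) + 1/(84*z**2).
Integrate each term; A/(z−a) gives A·log|z−a|; A/(z−a)² gives −A/(z−a).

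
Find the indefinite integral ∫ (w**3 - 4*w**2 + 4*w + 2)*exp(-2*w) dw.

(-4*w**3 + 10*w**2 - 6*w - 11)*exp(-2*w)/8 + C

Use integration by parts with u = w**3 - 4*w**2 + 4*w + 2, dv = exp(-2*w) dw, so v = -exp(-2*w)/2.
Apply parts 3 times (tabular method): alternate signs, differentiate u down to 0, integrate dv up.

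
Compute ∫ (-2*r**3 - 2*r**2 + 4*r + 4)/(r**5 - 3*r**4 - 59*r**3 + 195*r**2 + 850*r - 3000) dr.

4474*log(r - 5)/3025 - 14*log(r - 4)/9 - 46*log(r + 5)/225 + 34*log(r + 6)/121 + 138/(55*r - 275) + C

Factor the denominator: (r - 5)**2*(r - 4)*(r + 5)*(r + 6).
Partial-fraction decomposition: 34/(121*(r + 6)) - 46/(225*(r + 5)) - 14/(9*(r - 4)) + 4474/(3025*(r - 5)) - 138/(55*(r - 5)**2).
Integrate each term; A/(r−a) gives A·log|r−a|; A/(r−a)² gives −A/(r−a).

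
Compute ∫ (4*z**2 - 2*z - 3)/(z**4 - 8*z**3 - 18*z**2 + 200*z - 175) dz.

Factor the denominator: (z - 7)*(z - 5)*(z - 1)*(z + 5).
Partial-fraction decomposition: -107/(720*(z + 5)) - 1/(144*(z - 1)) - 87/(80*(z - 5)) + 179/(144*(z - 7)).
Integrate each term: A/(z−a) contributes A·log|z−a|.

179*log(z - 7)/144 - 87*log(z - 5)/80 - log(z - 1)/144 - 107*log(z + 5)/720 + C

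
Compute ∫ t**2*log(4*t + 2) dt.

t**3*log(4*t + 2)/3 - t**3/9 + t**2/12 - t/12 + log(2*t + 1)/24 + C

Use integration by parts with u = log(4*t + 2), dv = t**2 dt.
Then du = 4/(4*t + 2) dt and v = t**3/3.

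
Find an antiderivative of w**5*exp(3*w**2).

Let u = w², du = 2w dw; rewrite as (1/2)∫ u^2·exp(3u) du.
Now integrate by parts 2 times.

(9*w**4 - 6*w**2 + 2)*exp(3*w**2)/54 + C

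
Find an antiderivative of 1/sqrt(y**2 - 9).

log(y + sqrt(y**2 - 9)) + C

Substitute y = 3·sec(θ), so dy = 3·sec(θ)*tan(θ) dθ and the radical becomes sqrt(y**2 - 9) = 3·tan(θ) by the Pythagorean identity.
Integrate the resulting trig expression in θ, then back-substitute sec(θ) = y/3, tan(θ) = sqrt(y**2 - 9)/3 (absorbing any constant into C).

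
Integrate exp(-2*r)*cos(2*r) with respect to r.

exp(-2*r)*sin(2*r)/4 - exp(-2*r)*cos(2*r)/4 + C

Let I denote the integral. Integrate by parts with u = cos(2*r), dv = exp(-2*r) dr, so v = -exp(-2*r)/2: I = -exp(-2*r)*cos(2*r)/2 − ∫ exp(-2*r)*sin(2*r) dr.
Apply parts again with u = sin(2*r), dv = exp(-2*r) dr: ∫ exp(-2*r)*sin(2*r) dr = -exp(-2*r)*sin(2*r)/2 + I. Substituting back brings back I: I = exp(-2*r)*sin(2*r)/2 - exp(-2*r)*cos(2*r)/2 − I.
Solving for I: (1 + 1)·I equals the remaining terms, so I = (1/2)·(exp(-2*r)*sin(2*r)/2 - exp(-2*r)*cos(2*r)/2).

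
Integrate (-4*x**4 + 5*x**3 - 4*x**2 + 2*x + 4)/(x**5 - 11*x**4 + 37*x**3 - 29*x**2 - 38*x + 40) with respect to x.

Factor the denominator: (x - 5)*(x - 4)*(x - 2)*(x - 1)*(x + 1).
Partial-fraction decomposition: -11/(180*(x + 1)) - 1/(8*(x - 1)) - 16/(9*(x - 2)) + 126/(5*(x - 4)) - 1961/(72*(x - 5)).
Integrate each term: A/(x−a) contributes A·log|x−a|.

-1961*log(x - 5)/72 + 126*log(x - 4)/5 - 16*log(x - 2)/9 - log(x - 1)/8 - 11*log(x + 1)/180 + C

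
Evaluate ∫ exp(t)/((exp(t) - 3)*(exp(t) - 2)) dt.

log(exp(t) - 3) - log(exp(t) - 2) + C

Let u = e^t, du = e^t dt.
The integral becomes ∫ du/((u-2)(u-3)); decompose into partial fractions.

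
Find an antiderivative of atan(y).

y*atan(y) - log(y**2 + 1)/2 + C

Use integration by parts with u = arctan(y), dv = dy.
Then du = 1/(y**2 + 1) dy.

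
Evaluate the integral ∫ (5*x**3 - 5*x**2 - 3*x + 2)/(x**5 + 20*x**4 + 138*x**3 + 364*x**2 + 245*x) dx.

2*log(x)/245 + 5*log(x + 1)/144 - 733*log(x + 5)/80 + 16087*log(x + 7)/1764 - 1937/(84*x + 588) + C

Factor the denominator: x*(x + 1)*(x + 5)*(x + 7)**2.
Partial-fraction decomposition: 16087/(1764*(x + 7)) + 1937/(84*(x + 7)**2) - 733/(80*(x + 5)) + 5/(144*(x + 1)) + 2/(245*x).
Integrate each term; A/(x−a) gives A·log|x−a|; A/(x−a)² gives −A/(x−a).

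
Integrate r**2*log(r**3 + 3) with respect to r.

Let u = r**3 + 3, so du = (3*r**2) dr.
The integral becomes (1/3)·∫ log(u) du; integrate by parts with u′=log(u), dv′=du.

r**3*log(r**3 + 3)/3 - r**3/3 + log(r**3 + 3) + C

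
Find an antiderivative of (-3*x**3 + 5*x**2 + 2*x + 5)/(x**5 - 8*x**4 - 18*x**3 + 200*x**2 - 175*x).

-log(x)/35 - 85*log(x - 7)/112 + 47*log(x - 5)/80 + log(x - 1)/16 + 11*log(x + 5)/80 + C

Factor the denominator: x*(x - 7)*(x - 5)*(x - 1)*(x + 5).
Partial-fraction decomposition: 11/(80*(x + 5)) + 1/(16*(x - 1)) + 47/(80*(x - 5)) - 85/(112*(x - 7)) - 1/(35*x).
Integrate each term: A/(x−a) contributes A·log|x−a|.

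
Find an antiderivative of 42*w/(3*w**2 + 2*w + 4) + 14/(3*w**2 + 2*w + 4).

Let u = 3*w**2 + 2*w + 4, so du = (6*w + 2) dw.
Rewriting, the integral becomes 7·∫ 1/u du = 7·log(u).
Substituting back, u = 3*w**2 + 2*w + 4.

7*log(3*w**2 + 2*w + 4) + C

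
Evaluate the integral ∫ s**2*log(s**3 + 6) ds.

Let u = s**3 + 6, so du = (3*s**2) ds.
The integral becomes (1/3)·∫ log(u) du; integrate by parts with u′=log(u), dv′=du.

s**3*log(s**3 + 6)/3 - s**3/3 + 2*log(s**3 + 6) + C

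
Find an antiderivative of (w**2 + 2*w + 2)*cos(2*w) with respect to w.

Use integration by parts with u = w**2 + 2*w + 2, dv = cos(2*w) dw, so v = sin(2*w)/2.
Apply parts 2 times (tabular method): alternate signs, differentiate u down to 0, integrate dv up.

w**2*sin(2*w)/2 + w*sin(2*w) + w*cos(2*w)/2 + 3*sin(2*w)/4 + cos(2*w)/2 + C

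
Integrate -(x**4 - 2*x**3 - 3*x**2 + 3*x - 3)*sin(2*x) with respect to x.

Use integration by parts with u = x**4 - 2*x**3 - 3*x**2 + 3*x - 3, dv = -sin(2*x) dx, so v = cos(2*x)/2.
Apply parts 4 times (tabular method): alternate signs, differentiate u down to 0, integrate dv up.

x**4*cos(2*x)/2 - x**3*sin(2*x) - x**3*cos(2*x) + 3*x**2*sin(2*x)/2 - 3*x**2*cos(2*x) + 3*x*sin(2*x) + 3*x*cos(2*x) - 3*sin(2*x)/2 + C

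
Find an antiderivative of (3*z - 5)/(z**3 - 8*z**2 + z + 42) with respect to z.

4*log(z - 7)/9 - log(z - 3)/5 - 11*log(z + 2)/45 + C

Factor the denominator: (z - 7)*(z - 3)*(z + 2).
Partial-fraction decomposition: -11/(45*(z + 2)) - 1/(5*(z - 3)) + 4/(9*(z - 7)).
Integrate each term: A/(z−a) contributes A·log|z−a|.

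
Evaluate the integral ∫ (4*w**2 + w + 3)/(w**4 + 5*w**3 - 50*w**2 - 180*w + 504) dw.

Factor the denominator: (w - 6)*(w - 2)*(w + 6)*(w + 7).
Partial-fraction decomposition: -64/(39*(w + 7)) + 47/(32*(w + 6)) - 7/(96*(w - 2)) + 51/(208*(w - 6)).
Integrate each term: A/(w−a) contributes A·log|w−a|.

51*log(w - 6)/208 - 7*log(w - 2)/96 + 47*log(w + 6)/32 - 64*log(w + 7)/39 + C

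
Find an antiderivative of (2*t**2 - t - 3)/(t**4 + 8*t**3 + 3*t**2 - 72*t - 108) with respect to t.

2*log(t - 3)/45 - 7*log(t + 2)/20 + log(t + 3) - 25*log(t + 6)/36 + C

Factor the denominator: (t - 3)*(t + 2)*(t + 3)*(t + 6).
Partial-fraction decomposition: -25/(36*(t + 6)) + 1/(t + 3) - 7/(20*(t + 2)) + 2/(45*(t - 3)).
Integrate each term: A/(t−a) contributes A·log|t−a|.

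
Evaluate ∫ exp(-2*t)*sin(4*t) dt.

-exp(-2*t)*sin(4*t)/10 - exp(-2*t)*cos(4*t)/5 + C

Let I denote the integral. Integrate by parts with u = sin(4*t), dv = exp(-2*t) dt, so v = -exp(-2*t)/2: I = -exp(-2*t)*sin(4*t)/2 + 2·∫ exp(-2*t)*cos(4*t) dt.
Apply parts again with u = cos(4*t), dv = exp(-2*t) dt: ∫ exp(-2*t)*cos(4*t) dt = -exp(-2*t)*cos(4*t)/2 − 2·I. Substituting back brings back I: I = -exp(-2*t)*sin(4*t)/2 - exp(-2*t)*cos(4*t) − 4·I.
Solving for I: (1 + 4)·I equals the remaining terms, so I = (1/5)·(-exp(-2*t)*sin(4*t)/2 - exp(-2*t)*cos(4*t)).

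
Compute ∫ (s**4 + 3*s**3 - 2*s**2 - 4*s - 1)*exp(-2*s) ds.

Use integration by parts with u = s**4 + 3*s**3 - 2*s**2 - 4*s - 1, dv = exp(-2*s) ds, so v = -exp(-2*s)/2.
Apply parts 4 times (tabular method): alternate signs, differentiate u down to 0, integrate dv up.

(-4*s**4 - 20*s**3 - 22*s**2 - 6*s + 1)*exp(-2*s)/8 + C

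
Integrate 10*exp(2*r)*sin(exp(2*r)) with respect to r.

-5*cos(exp(2*r)) + C

Let u = exp(2*r), so du = (2*exp(2*r)) dr.
Rewriting, the integral becomes 5·∫ sin(u) du = 5·-cos(u).
Substituting back, u = exp(2*r).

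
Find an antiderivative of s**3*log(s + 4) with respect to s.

s**4*log(s + 4)/4 - s**4/16 + s**3/3 - 2*s**2 + 16*s - 64*log(s + 4) + C

Use integration by parts with u = log(s + 4), dv = s**3 ds.
Then du = 1/(s + 4) ds and v = s**4/4.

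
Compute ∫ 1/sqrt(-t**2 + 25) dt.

Substitute t = 5·sin(θ), so dt = 5·cos(θ) dθ and the radical becomes sqrt(-t**2 + 25) = 5·cos(θ) by the Pythagorean identity.
Integrate the resulting trig expression in θ, then back-substitute θ = asin(t/5), sin(θ) = t/5, cos(θ) = sqrt(-t**2 + 25)/5 (absorbing any constant into C).

asin(t/5) + C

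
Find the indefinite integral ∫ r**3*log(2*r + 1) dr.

r**4*log(2*r + 1)/4 - r**4/16 + r**3/24 - r**2/32 + r/32 - log(2*r + 1)/64 + C

Use integration by parts with u = log(2*r + 1), dv = r**3 dr.
Then du = 2/(2*r + 1) dr and v = r**4/4.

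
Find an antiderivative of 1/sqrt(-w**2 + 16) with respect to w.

Substitute w = 4·sin(θ), so dw = 4·cos(θ) dθ and the radical becomes sqrt(-w**2 + 16) = 4·cos(θ) by the Pythagorean identity.
Integrate the resulting trig expression in θ, then back-substitute θ = asin(w/4), sin(θ) = w/4, cos(θ) = sqrt(-w**2 + 16)/4 (absorbing any constant into C).

asin(w/4) + C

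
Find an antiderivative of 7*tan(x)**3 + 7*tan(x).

Let u = tan(x), so du = (tan(x)**2 + 1) dx.
Rewriting, the integral becomes 7·∫ u^1 du = 7·u^2/2.
Substituting back, u = tan(x).

7*tan(x)**2/2 + C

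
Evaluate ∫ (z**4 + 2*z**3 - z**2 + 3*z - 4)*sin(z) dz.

-z**4*cos(z) + 4*z**3*sin(z) - 2*z**3*cos(z) + 6*z**2*sin(z) + 13*z**2*cos(z) - 26*z*sin(z) + 9*z*cos(z) - 9*sin(z) - 22*cos(z) + C

Use integration by parts with u = z**4 + 2*z**3 - z**2 + 3*z - 4, dv = sin(z) dz, so v = -cos(z).
Apply parts 4 times (tabular method): alternate signs, differentiate u down to 0, integrate dv up.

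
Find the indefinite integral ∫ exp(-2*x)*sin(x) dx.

Let I denote the integral. Integrate by parts with u = sin(x), dv = exp(-2*x) dx, so v = -exp(-2*x)/2: I = -exp(-2*x)*sin(x)/2 + (1/2)·∫ exp(-2*x)*cos(x) dx.
Apply parts again with u = cos(x), dv = exp(-2*x) dx: ∫ exp(-2*x)*cos(x) dx = -exp(-2*x)*cos(x)/2 − (1/2)·I. Substituting back brings back I: I = -exp(-2*x)*sin(x)/2 - exp(-2*x)*cos(x)/4 − (1/4)·I.
Solving for I: (1 + 1/4)·I equals the remaining terms, so I = (4/5)·(-exp(-2*x)*sin(x)/2 - exp(-2*x)*cos(x)/4).

-2*exp(-2*x)*sin(x)/5 - exp(-2*x)*cos(x)/5 + C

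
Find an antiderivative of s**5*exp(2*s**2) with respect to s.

(2*s**4 - 2*s**2 + 1)*exp(2*s**2)/8 + C

Let u = s², du = 2s ds; rewrite as (1/2)∫ u^2·exp(2u) du.
Now integrate by parts 2 times.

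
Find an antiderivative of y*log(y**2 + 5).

y**2*log(y**2 + 5)/2 - y**2/2 + 5*log(y**2 + 5)/2 + C

Let u = y**2 + 5, so du = (2*y) dy.
The integral becomes (1/2)·∫ log(u) du; integrate by parts with u′=log(u), dv′=du.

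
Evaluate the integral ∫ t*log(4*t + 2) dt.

t**2*log(4*t + 2)/2 - t**2/4 + t/4 - log(2*t + 1)/8 + C

Use integration by parts with u = log(4*t + 2), dv = t dt.
Then du = 4/(4*t + 2) dt and v = t**2/2.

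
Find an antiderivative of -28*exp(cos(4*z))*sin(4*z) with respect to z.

7*exp(cos(4*z)) + C

Let u = cos(4*z), so du = (-4*sin(4*z)) dz.
Rewriting, the integral becomes 7·∫ e^u du = 7·e^u.
Substituting back, u = cos(4*z).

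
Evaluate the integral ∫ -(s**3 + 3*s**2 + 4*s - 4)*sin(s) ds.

Use integration by parts with u = s**3 + 3*s**2 + 4*s - 4, dv = -sin(s) ds, so v = cos(s).
Apply parts 3 times (tabular method): alternate signs, differentiate u down to 0, integrate dv up.

s**3*cos(s) - 3*s**2*sin(s) + 3*s**2*cos(s) - 6*s*sin(s) - 2*s*cos(s) + 2*sin(s) - 10*cos(s) + C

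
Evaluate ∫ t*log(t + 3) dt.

Use integration by parts with u = log(t + 3), dv = t dt.
Then du = 1/(t + 3) dt and v = t**2/2.

t**2*log(t + 3)/2 - t**2/4 + 3*t/2 - 9*log(t + 3)/2 + C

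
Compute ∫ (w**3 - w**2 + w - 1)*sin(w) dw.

Use integration by parts with u = w**3 - w**2 + w - 1, dv = sin(w) dw, so v = -cos(w).
Apply parts 3 times (tabular method): alternate signs, differentiate u down to 0, integrate dv up.

-w**3*cos(w) + 3*w**2*sin(w) + w**2*cos(w) - 2*w*sin(w) + 5*w*cos(w) - 5*sin(w) - cos(w) + C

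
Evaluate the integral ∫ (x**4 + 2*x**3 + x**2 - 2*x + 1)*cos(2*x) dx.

Use integration by parts with u = x**4 + 2*x**3 + x**2 - 2*x + 1, dv = cos(2*x) dx, so v = sin(2*x)/2.
Apply parts 4 times (tabular method): alternate signs, differentiate u down to 0, integrate dv up.

x**4*sin(2*x)/2 + x**3*sin(2*x) + x**3*cos(2*x) - x**2*sin(2*x) + 3*x**2*cos(2*x)/2 - 5*x*sin(2*x)/2 - x*cos(2*x) + sin(2*x) - 5*cos(2*x)/4 + C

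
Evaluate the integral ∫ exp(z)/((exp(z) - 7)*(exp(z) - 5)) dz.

Let u = e^z, du = e^z dz.
The integral becomes ∫ du/((u-5)(u-7)); decompose into partial fractions.

log(exp(z) - 7)/2 - log(exp(z) - 5)/2 + C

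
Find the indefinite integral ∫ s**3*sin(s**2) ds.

-s**2*cos(s**2)/2 + sin(s**2)/2 + C

Let u = s², du = 2s ds; rewrite as (1/2)∫ u^1·sin(1u) du.
Now integrate by parts 1 time.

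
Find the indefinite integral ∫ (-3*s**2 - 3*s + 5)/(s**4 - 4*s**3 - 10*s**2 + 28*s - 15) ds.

Factor the denominator: (s - 5)*(s - 1)**2*(s + 3).
Partial-fraction decomposition: 13/(128*(s + 3)) + 9/(16*(s - 1)) + 1/(16*(s - 1)**2) - 85/(128*(s - 5)).
Integrate each term; A/(s−a) gives A·log|s−a|; A/(s−a)² gives −A/(s−a).

-85*log(s - 5)/128 + 9*log(s - 1)/16 + 13*log(s + 3)/128 - 1/(16*s - 16) + C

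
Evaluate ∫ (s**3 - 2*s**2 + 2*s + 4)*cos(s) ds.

Use integration by parts with u = s**3 - 2*s**2 + 2*s + 4, dv = cos(s) ds, so v = sin(s).
Apply parts 3 times (tabular method): alternate signs, differentiate u down to 0, integrate dv up.

s**3*sin(s) - 2*s**2*sin(s) + 3*s**2*cos(s) - 4*s*sin(s) - 4*s*cos(s) + 8*sin(s) - 4*cos(s) + C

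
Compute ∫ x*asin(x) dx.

x**2*asin(x)/2 + x*sqrt(-x**2 + 1)/4 - asin(x)/4 + C

Use integration by parts with u = arcsin(x), dv = x dx.
Then du = 1/sqrt(-x**2 + 1) dx.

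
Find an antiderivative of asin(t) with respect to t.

Use integration by parts with u = arcsin(t), dv = dt.
Then du = 1/sqrt(-t**2 + 1) dt.

t*asin(t) + sqrt(-t**2 + 1) + C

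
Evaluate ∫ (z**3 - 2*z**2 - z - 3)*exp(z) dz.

Use integration by parts with u = z**3 - 2*z**2 - z - 3, dv = exp(z) dz, so v = exp(z).
Apply parts 3 times (tabular method): alternate signs, differentiate u down to 0, integrate dv up.

(z**3 - 5*z**2 + 9*z - 12)*exp(z) + C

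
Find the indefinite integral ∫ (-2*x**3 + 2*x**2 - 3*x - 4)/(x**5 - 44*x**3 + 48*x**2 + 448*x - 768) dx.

Factor the denominator: (x - 4)**2*(x - 2)*(x + 4)*(x + 6).
Partial-fraction decomposition: 259/(800*(x + 6)) - 7/(32*(x + 4)) - 3/(32*(x - 2)) - 9/(800*(x - 4)) - 7/(10*(x - 4)**2).
Integrate each term; A/(x−a) gives A·log|x−a|; A/(x−a)² gives −A/(x−a).

-9*log(x - 4)/800 - 3*log(x - 2)/32 - 7*log(x + 4)/32 + 259*log(x + 6)/800 + 7/(10*x - 40) + C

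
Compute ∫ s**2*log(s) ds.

s**3*log(s)/3 - s**3/9 + C

Use integration by parts with u = log(s), dv = s**2 ds.
Then du = 1/s ds and v = s**3/3.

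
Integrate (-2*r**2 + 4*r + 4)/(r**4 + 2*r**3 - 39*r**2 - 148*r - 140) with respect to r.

-11*log(r - 7)/162 - 44*log(r + 2)/81 + 11*log(r + 5)/18 - 4/(9*r + 18) + C

Factor the denominator: (r - 7)*(r + 2)**2*(r + 5).
Partial-fraction decomposition: 11/(18*(r + 5)) - 44/(81*(r + 2)) + 4/(9*(r + 2)**2) - 11/(162*(r - 7)).
Integrate each term; A/(r−a) gives A·log|r−a|; A/(r−a)² gives −A/(r−a).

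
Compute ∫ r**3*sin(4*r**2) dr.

-r**2*cos(4*r**2)/8 + sin(4*r**2)/32 + C

Let u = r², du = 2r dr; rewrite as (1/2)∫ u^1·sin(4u) du.
Now integrate by parts 1 time.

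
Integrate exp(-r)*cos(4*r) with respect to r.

Let I denote the integral. Integrate by parts with u = cos(4*r), dv = exp(-r) dr, so v = -exp(-r): I = -exp(-r)*cos(4*r) − 4·∫ exp(-r)*sin(4*r) dr.
Apply parts again with u = sin(4*r), dv = exp(-r) dr: ∫ exp(-r)*sin(4*r) dr = -exp(-r)*sin(4*r) + 4·I. Substituting back brings back I: I = 4*exp(-r)*sin(4*r) - exp(-r)*cos(4*r) − 16·I.
Solving for I: (1 + 16)·I equals the remaining terms, so I = (1/17)·(4*exp(-r)*sin(4*r) - exp(-r)*cos(4*r)).

4*exp(-r)*sin(4*r)/17 - exp(-r)*cos(4*r)/17 + C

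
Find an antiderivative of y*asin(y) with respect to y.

Use integration by parts with u = arcsin(y), dv = y dy.
Then du = 1/sqrt(-y**2 + 1) dy.

y**2*asin(y)/2 + y*sqrt(-y**2 + 1)/4 - asin(y)/4 + C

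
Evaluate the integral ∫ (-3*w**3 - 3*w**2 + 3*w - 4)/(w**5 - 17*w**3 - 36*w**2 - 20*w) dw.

Factor the denominator: w*(w - 5)*(w + 1)*(w + 2)**2.
Partial-fraction decomposition: 62/(49*(w + 2)) - 1/(7*(w + 2)**2) - 7/(6*(w + 1)) - 439/(1470*(w - 5)) + 1/(5*w).
Integrate each term; A/(w−a) gives A·log|w−a|; A/(w−a)² gives −A/(w−a).

log(w)/5 - 439*log(w - 5)/1470 - 7*log(w + 1)/6 + 62*log(w + 2)/49 + 1/(7*w + 14) + C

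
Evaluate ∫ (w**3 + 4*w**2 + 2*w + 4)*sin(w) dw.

Use integration by parts with u = w**3 + 4*w**2 + 2*w + 4, dv = sin(w) dw, so v = -cos(w).
Apply parts 3 times (tabular method): alternate signs, differentiate u down to 0, integrate dv up.

-w**3*cos(w) + 3*w**2*sin(w) - 4*w**2*cos(w) + 8*w*sin(w) + 4*w*cos(w) - 4*sin(w) + 4*cos(w) + C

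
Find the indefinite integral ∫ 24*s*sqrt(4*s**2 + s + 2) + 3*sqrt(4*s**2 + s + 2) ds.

Let u = 4*s**2 + s + 2, so du = (8*s + 1) ds.
Rewriting, the integral becomes 3·∫ √u du = 3·(2/3)u^(3/2).
Substituting back, u = 4*s**2 + s + 2.

2*(4*s**2 + s + 2)**(3/2) + C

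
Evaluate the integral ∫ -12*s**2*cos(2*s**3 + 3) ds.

Let u = 2*s**3 + 3, so du = (6*s**2) ds.
Rewriting, the integral becomes -2·∫ cos(u) du = -2·sin(u).
Substituting back, u = 2*s**3 + 3.

-2*sin(2*s**3 + 3) + C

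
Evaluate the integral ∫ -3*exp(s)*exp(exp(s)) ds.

-3*exp(exp(s)) + C

Let u = exp(s), so du = (exp(s)) ds.
Rewriting, the integral becomes -3·∫ e^u du = -3·e^u.
Substituting back, u = exp(s).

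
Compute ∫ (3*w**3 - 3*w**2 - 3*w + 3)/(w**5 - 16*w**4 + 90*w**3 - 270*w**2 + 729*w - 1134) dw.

108*log(w - 7)/29 - 35*log(w - 6)/9 + 2*log(w - 3)/9 - 5*log(w**2 + 9)/174 - 35*atan(w/3)/261 + C

Factor the denominator: (w - 7)*(w - 6)*(w - 3)*(w**2 + 9).
Partial-fraction decomposition: -5*(w + 7)/(87*(w**2 + 9)) + 2/(9*(w - 3)) - 35/(9*(w - 6)) + 108/(29*(w - 7)).
Integrate each term; A/(w−a) gives A·log|w−a|; the (Bw+D)/(w²+p²) term gives a log and an atan.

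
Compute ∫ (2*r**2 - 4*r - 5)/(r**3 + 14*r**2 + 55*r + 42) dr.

Factor the denominator: (r + 1)*(r + 6)*(r + 7).
Partial-fraction decomposition: 121/(6*(r + 7)) - 91/(5*(r + 6)) + 1/(30*(r + 1)).
Integrate each term: A/(r−a) contributes A·log|r−a|.

log(r + 1)/30 - 91*log(r + 6)/5 + 121*log(r + 7)/6 + C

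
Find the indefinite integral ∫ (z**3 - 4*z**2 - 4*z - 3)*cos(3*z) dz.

z**3*sin(3*z)/3 - 4*z**2*sin(3*z)/3 + z**2*cos(3*z)/3 - 14*z*sin(3*z)/9 - 8*z*cos(3*z)/9 - 19*sin(3*z)/27 - 14*cos(3*z)/27 + C

Use integration by parts with u = z**3 - 4*z**2 - 4*z - 3, dv = cos(3*z) dz, so v = sin(3*z)/3.
Apply parts 3 times (tabular method): alternate signs, differentiate u down to 0, integrate dv up.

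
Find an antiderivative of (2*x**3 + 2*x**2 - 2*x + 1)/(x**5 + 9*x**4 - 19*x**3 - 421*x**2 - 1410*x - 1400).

Factor the denominator: (x - 7)*(x + 2)*(x + 4)*(x + 5)**2.
Partial-fraction decomposition: 559/(144*(x + 5)) + 21/(4*(x + 5)**2) - 87/(22*(x + 4)) + 1/(54*(x + 2)) + 257/(4752*(x - 7)).
Integrate each term; A/(x−a) gives A·log|x−a|; A/(x−a)² gives −A/(x−a).

257*log(x - 7)/4752 + log(x + 2)/54 - 87*log(x + 4)/22 + 559*log(x + 5)/144 - 21/(4*x + 20) + C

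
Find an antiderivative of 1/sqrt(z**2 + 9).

Substitute z = 3·tan(θ), so dz = 3·sec(θ)^2 dθ and the radical becomes sqrt(z**2 + 9) = 3·sec(θ) by the Pythagorean identity.
Integrate the resulting trig expression in θ, then back-substitute tan(θ) = z/3, sec(θ) = sqrt(z**2 + 9)/3 (absorbing any constant into C).

log(z + sqrt(z**2 + 9)) + C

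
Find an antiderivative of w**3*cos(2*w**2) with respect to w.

w**2*sin(2*w**2)/4 + cos(2*w**2)/8 + C

Let u = w², du = 2w dw; rewrite as (1/2)∫ u^1·cos(2u) du.
Now integrate by parts 1 time.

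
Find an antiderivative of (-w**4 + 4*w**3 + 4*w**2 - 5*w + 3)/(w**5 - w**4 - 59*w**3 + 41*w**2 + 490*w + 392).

-865*log(w - 7)/3024 - 47*log(w - 4)/990 + 7*log(w + 1)/240 + 19*log(w + 2)/270 - 3539*log(w + 7)/4620 + C

Factor the denominator: (w - 7)*(w - 4)*(w + 1)*(w + 2)*(w + 7).
Partial-fraction decomposition: -3539/(4620*(w + 7)) + 19/(270*(w + 2)) + 7/(240*(w + 1)) - 47/(990*(w - 4)) - 865/(3024*(w - 7)).
Integrate each term: A/(w−a) contributes A·log|w−a|.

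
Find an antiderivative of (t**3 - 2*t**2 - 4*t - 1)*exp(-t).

Use integration by parts with u = t**3 - 2*t**2 - 4*t - 1, dv = exp(-t) dt, so v = -exp(-t).
Apply parts 3 times (tabular method): alternate signs, differentiate u down to 0, integrate dv up.

(-t**3 - t**2 + 2*t + 3)*exp(-t) + C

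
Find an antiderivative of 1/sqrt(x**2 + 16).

log(x + sqrt(x**2 + 16)) + C

Substitute x = 4·tan(θ), so dx = 4·sec(θ)^2 dθ and the radical becomes sqrt(x**2 + 16) = 4·sec(θ) by the Pythagorean identity.
Integrate the resulting trig expression in θ, then back-substitute tan(θ) = x/4, sec(θ) = sqrt(x**2 + 16)/4 (absorbing any constant into C).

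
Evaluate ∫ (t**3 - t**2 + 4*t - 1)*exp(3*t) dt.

(9*t**3 - 18*t**2 + 48*t - 25)*exp(3*t)/27 + C

Use integration by parts with u = t**3 - t**2 + 4*t - 1, dv = exp(3*t) dt, so v = exp(3*t)/3.
Apply parts 3 times (tabular method): alternate signs, differentiate u down to 0, integrate dv up.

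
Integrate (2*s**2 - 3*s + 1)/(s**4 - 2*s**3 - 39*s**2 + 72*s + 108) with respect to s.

55*log(s - 6)/252 - 5*log(s - 3)/54 + 3*log(s + 1)/70 - 91*log(s + 6)/540 + C

Factor the denominator: (s - 6)*(s - 3)*(s + 1)*(s + 6).
Partial-fraction decomposition: -91/(540*(s + 6)) + 3/(70*(s + 1)) - 5/(54*(s - 3)) + 55/(252*(s - 6)).
Integrate each term: A/(s−a) contributes A·log|s−a|.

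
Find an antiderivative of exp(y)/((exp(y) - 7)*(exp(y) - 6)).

Let u = e^y, du = e^y dy.
The integral becomes ∫ du/((u-7)(u-6)); decompose into partial fractions.

log(exp(y) - 7) - log(exp(y) - 6) + C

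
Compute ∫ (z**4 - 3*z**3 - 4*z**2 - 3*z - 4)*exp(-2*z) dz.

(-4*z**4 + 4*z**3 + 22*z**2 + 34*z + 33)*exp(-2*z)/8 + C

Use integration by parts with u = z**4 - 3*z**3 - 4*z**2 - 3*z - 4, dv = exp(-2*z) dz, so v = -exp(-2*z)/2.
Apply parts 4 times (tabular method): alternate signs, differentiate u down to 0, integrate dv up.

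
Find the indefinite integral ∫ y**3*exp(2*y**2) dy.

(2*y**2 - 1)*exp(2*y**2)/8 + C

Let u = y², du = 2y dy; rewrite as (1/2)∫ u^1·exp(2u) du.
Now integrate by parts 1 time.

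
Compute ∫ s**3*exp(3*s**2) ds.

Let u = s², du = 2s ds; rewrite as (1/2)∫ u^1·exp(3u) du.
Now integrate by parts 1 time.

(3*s**2 - 1)*exp(3*s**2)/18 + C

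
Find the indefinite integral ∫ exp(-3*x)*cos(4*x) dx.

Let I denote the integral. Integrate by parts with u = cos(4*x), dv = exp(-3*x) dx, so v = -exp(-3*x)/3: I = -exp(-3*x)*cos(4*x)/3 − (4/3)·∫ exp(-3*x)*sin(4*x) dx.
Apply parts again with u = sin(4*x), dv = exp(-3*x) dx: ∫ exp(-3*x)*sin(4*x) dx = -exp(-3*x)*sin(4*x)/3 + (4/3)·I. Substituting back brings back I: I = 4*exp(-3*x)*sin(4*x)/9 - exp(-3*x)*cos(4*x)/3 − (16/9)·I.
Solving for I: (1 + 16/9)·I equals the remaining terms, so I = (9/25)·(4*exp(-3*x)*sin(4*x)/9 - exp(-3*x)*cos(4*x)/3).

4*exp(-3*x)*sin(4*x)/25 - 3*exp(-3*x)*cos(4*x)/25 + C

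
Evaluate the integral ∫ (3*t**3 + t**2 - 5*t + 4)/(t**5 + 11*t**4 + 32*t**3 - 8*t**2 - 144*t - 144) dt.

11*log(t - 2)/320 - 33*log(t + 2)/16 + 53*log(t + 3)/15 - 289*log(t + 6)/192 - 3/(8*t + 16) + C

Factor the denominator: (t - 2)*(t + 2)**2*(t + 3)*(t + 6).
Partial-fraction decomposition: -289/(192*(t + 6)) + 53/(15*(t + 3)) - 33/(16*(t + 2)) + 3/(8*(t + 2)**2) + 11/(320*(t - 2)).
Integrate each term; A/(t−a) gives A·log|t−a|; A/(t−a)² gives −A/(t−a).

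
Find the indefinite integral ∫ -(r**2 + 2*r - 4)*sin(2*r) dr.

r**2*cos(2*r)/2 - r*sin(2*r)/2 + r*cos(2*r) - sin(2*r)/2 - 9*cos(2*r)/4 + C

Use integration by parts with u = r**2 + 2*r - 4, dv = -sin(2*r) dr, so v = cos(2*r)/2.
Apply parts 2 times (tabular method): alternate signs, differentiate u down to 0, integrate dv up.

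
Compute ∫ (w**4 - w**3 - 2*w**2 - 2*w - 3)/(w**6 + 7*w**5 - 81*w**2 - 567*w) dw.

log(w)/189 + log(w - 3)/120 + 31*log(w + 3)/432 - 2657*log(w + 7)/16240 + 245*log(w**2 + 9)/6264 + 47*atan(w/3)/3132 + C

Factor the denominator: w*(w - 3)*(w + 3)*(w + 7)*(w**2 + 9).
Partial-fraction decomposition: (245*w + 141)/(3132*(w**2 + 9)) - 2657/(16240*(w + 7)) + 31/(432*(w + 3)) + 1/(120*(w - 3)) + 1/(189*w).
Integrate each term; A/(w−a) gives A·log|w−a|; the (Bw+D)/(w²+p²) term gives a log and an atan.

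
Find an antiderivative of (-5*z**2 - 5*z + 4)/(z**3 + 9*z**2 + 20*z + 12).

4*log(z + 1)/5 + 3*log(z + 2)/2 - 73*log(z + 6)/10 + C

Factor the denominator: (z + 1)*(z + 2)*(z + 6).
Partial-fraction decomposition: -73/(10*(z + 6)) + 3/(2*(z + 2)) + 4/(5*(z + 1)).
Integrate each term: A/(z−a) contributes A·log|z−a|.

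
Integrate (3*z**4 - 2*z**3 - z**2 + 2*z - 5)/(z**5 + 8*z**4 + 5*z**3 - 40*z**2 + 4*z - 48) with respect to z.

9*log(z - 2)/80 - 17*log(z + 4)/4 + 4267*log(z + 6)/592 - 13*log(z**2 + 1)/370 + 4*atan(z)/185 + C

Factor the denominator: (z - 2)*(z + 4)*(z + 6)*(z**2 + 1).
Partial-fraction decomposition: -(13*z - 4)/(185*(z**2 + 1)) + 4267/(592*(z + 6)) - 17/(4*(z + 4)) + 9/(80*(z - 2)).
Integrate each term; A/(z−a) gives A·log|z−a|; the (Bz+D)/(z²+p²) term gives a log and an atan.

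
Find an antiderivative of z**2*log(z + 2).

Use integration by parts with u = log(z + 2), dv = z**2 dz.
Then du = 1/(z + 2) dz and v = z**3/3.

z**3*log(z + 2)/3 - z**3/9 + z**2/3 - 4*z/3 + 8*log(z + 2)/3 + C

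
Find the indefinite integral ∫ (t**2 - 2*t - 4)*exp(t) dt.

(t**2 - 4*t)*exp(t) + C

Use integration by parts with u = t**2 - 2*t - 4, dv = exp(t) dt, so v = exp(t).
Apply parts 2 times (tabular method): alternate signs, differentiate u down to 0, integrate dv up.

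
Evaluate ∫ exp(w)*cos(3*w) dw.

Let I denote the integral. Integrate by parts with u = cos(3*w), dv = exp(w) dw, so v = exp(w): I = exp(w)*cos(3*w) + 3·∫ exp(w)*sin(3*w) dw.
Apply parts again with u = sin(3*w), dv = exp(w) dw: ∫ exp(w)*sin(3*w) dw = exp(w)*sin(3*w) − 3·I. Substituting back brings back I: I = 3*exp(w)*sin(3*w) + exp(w)*cos(3*w) − 9·I.
Solving for I: (1 + 9)·I equals the remaining terms, so I = (1/10)·(3*exp(w)*sin(3*w) + exp(w)*cos(3*w)).

3*exp(w)*sin(3*w)/10 + exp(w)*cos(3*w)/10 + C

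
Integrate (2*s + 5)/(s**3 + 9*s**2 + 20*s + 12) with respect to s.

Factor the denominator: (s + 1)*(s + 2)*(s + 6).
Partial-fraction decomposition: -7/(20*(s + 6)) - 1/(4*(s + 2)) + 3/(5*(s + 1)).
Integrate each term: A/(s−a) contributes A·log|s−a|.

3*log(s + 1)/5 - log(s + 2)/4 - 7*log(s + 6)/20 + C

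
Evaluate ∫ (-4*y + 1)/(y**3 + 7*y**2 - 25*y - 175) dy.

-19*log(y - 5)/120 - 21*log(y + 5)/20 + 29*log(y + 7)/24 + C

Factor the denominator: (y - 5)*(y + 5)*(y + 7).
Partial-fraction decomposition: 29/(24*(y + 7)) - 21/(20*(y + 5)) - 19/(120*(y - 5)).
Integrate each term: A/(y−a) contributes A·log|y−a|.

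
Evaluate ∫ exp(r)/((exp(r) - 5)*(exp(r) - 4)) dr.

Let u = e^r, du = e^r dr.
The integral becomes ∫ du/((u-5)(u-4)); decompose into partial fractions.

log(exp(r) - 5) - log(exp(r) - 4) + C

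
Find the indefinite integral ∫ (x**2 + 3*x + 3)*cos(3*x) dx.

Use integration by parts with u = x**2 + 3*x + 3, dv = cos(3*x) dx, so v = sin(3*x)/3.
Apply parts 2 times (tabular method): alternate signs, differentiate u down to 0, integrate dv up.

x**2*sin(3*x)/3 + x*sin(3*x) + 2*x*cos(3*x)/9 + 25*sin(3*x)/27 + cos(3*x)/3 + C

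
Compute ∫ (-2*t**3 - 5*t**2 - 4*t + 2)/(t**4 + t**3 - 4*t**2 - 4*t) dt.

Factor the denominator: t*(t - 2)*(t + 1)*(t + 2).
Partial-fraction decomposition: -3/(4*(t + 2)) + 1/(t + 1) - 7/(4*(t - 2)) - 1/(2*t).
Integrate each term: A/(t−a) contributes A·log|t−a|.

-log(t)/2 - 7*log(t - 2)/4 + log(t + 1) - 3*log(t + 2)/4 + C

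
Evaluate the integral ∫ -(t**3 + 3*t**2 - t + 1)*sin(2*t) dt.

Use integration by parts with u = t**3 + 3*t**2 - t + 1, dv = -sin(2*t) dt, so v = cos(2*t)/2.
Apply parts 3 times (tabular method): alternate signs, differentiate u down to 0, integrate dv up.

t**3*cos(2*t)/2 - 3*t**2*sin(2*t)/4 + 3*t**2*cos(2*t)/2 - 3*t*sin(2*t)/2 - 5*t*cos(2*t)/4 + 5*sin(2*t)/8 - cos(2*t)/4 + C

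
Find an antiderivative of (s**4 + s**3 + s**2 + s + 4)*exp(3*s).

Use integration by parts with u = s**4 + s**3 + s**2 + s + 4, dv = exp(3*s) ds, so v = exp(3*s)/3.
Apply parts 4 times (tabular method): alternate signs, differentiate u down to 0, integrate dv up.

(27*s**4 - 9*s**3 + 36*s**2 + 3*s + 107)*exp(3*s)/81 + C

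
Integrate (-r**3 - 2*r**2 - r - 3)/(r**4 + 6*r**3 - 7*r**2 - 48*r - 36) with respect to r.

Factor the denominator: (r - 3)*(r + 1)*(r + 2)*(r + 6).
Partial-fraction decomposition: -49/(60*(r + 6)) - 1/(20*(r + 2)) + 3/(20*(r + 1)) - 17/(60*(r - 3)).
Integrate each term: A/(r−a) contributes A·log|r−a|.

-17*log(r - 3)/60 + 3*log(r + 1)/20 - log(r + 2)/20 - 49*log(r + 6)/60 + C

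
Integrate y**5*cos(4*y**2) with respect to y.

Let u = y², du = 2y dy; rewrite as (1/2)∫ u^2·cos(4u) du.
Now integrate by parts 2 times.

y**4*sin(4*y**2)/8 + y**2*cos(4*y**2)/16 - sin(4*y**2)/64 + C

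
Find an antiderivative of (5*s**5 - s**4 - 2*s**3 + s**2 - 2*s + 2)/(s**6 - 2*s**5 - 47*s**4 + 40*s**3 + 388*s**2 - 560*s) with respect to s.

Factor the denominator: s*(s - 7)*(s - 2)**2*(s + 4)*(s + 5).
Partial-fraction decomposition: 5321/(980*(s + 5)) - 2611/(792*(s + 4)) - 2801/(4410*(s - 2)) - 13/(42*(s - 2)**2) + 5399/(1540*(s - 7)) - 1/(280*s).
Integrate each term; A/(s−a) gives A·log|s−a|; A/(s−a)² gives −A/(s−a).

-log(s)/280 + 5399*log(s - 7)/1540 - 2801*log(s - 2)/4410 - 2611*log(s + 4)/792 + 5321*log(s + 5)/980 + 13/(42*s - 84) + C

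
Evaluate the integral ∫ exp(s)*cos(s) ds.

Let I denote the integral. Integrate by parts with u = cos(s), dv = exp(s) ds, so v = exp(s): I = exp(s)*cos(s) + ∫ exp(s)*sin(s) ds.
Apply parts again with u = sin(s), dv = exp(s) ds: ∫ exp(s)*sin(s) ds = exp(s)*sin(s) − I. Substituting back brings back I: I = exp(s)*sin(s) + exp(s)*cos(s) − I.
Solving for I: (1 + 1)·I equals the remaining terms, so I = (1/2)·(exp(s)*sin(s) + exp(s)*cos(s)).

exp(s)*sin(s)/2 + exp(s)*cos(s)/2 + C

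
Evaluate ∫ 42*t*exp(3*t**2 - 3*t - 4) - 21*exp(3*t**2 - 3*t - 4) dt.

7*exp(3*t**2 - 3*t - 4) + C

Let u = 3*t**2 - 3*t - 4, so du = (6*t - 3) dt.
Rewriting, the integral becomes 7·∫ e^u du = 7·e^u.
Substituting back, u = 3*t**2 - 3*t - 4.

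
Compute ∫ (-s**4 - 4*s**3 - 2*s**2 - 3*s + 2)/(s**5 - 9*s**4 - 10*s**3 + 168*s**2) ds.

-121*log(s)/7056 - 3890*log(s - 7)/539 + 281*log(s - 6)/45 - 9*log(s + 4)/880 - 1/(84*s) + C

Factor the denominator: s**2*(s - 7)*(s - 6)*(s + 4).
Partial-fraction decomposition: -9/(880*(s + 4)) + 281/(45*(s - 6)) - 3890/(539*(s - 7)) - 121/(7056*s) + 1/(84*s**2).
Integrate each term; A/(s−a) gives A·log|s−a|; A/(s−a)² gives −A/(s−a).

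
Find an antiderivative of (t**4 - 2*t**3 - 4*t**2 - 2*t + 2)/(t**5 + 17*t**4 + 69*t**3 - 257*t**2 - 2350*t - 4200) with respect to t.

89*log(t - 5)/3960 - 55*log(t + 4)/9 + 787*log(t + 5)/20 - 799*log(t + 6)/11 + 323*log(t + 7)/8 + C

Factor the denominator: (t - 5)*(t + 4)*(t + 5)*(t + 6)*(t + 7).
Partial-fraction decomposition: 323/(8*(t + 7)) - 799/(11*(t + 6)) + 787/(20*(t + 5)) - 55/(9*(t + 4)) + 89/(3960*(t - 5)).
Integrate each term: A/(t−a) contributes A·log|t−a|.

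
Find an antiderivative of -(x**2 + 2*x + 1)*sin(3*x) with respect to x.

Use integration by parts with u = x**2 + 2*x + 1, dv = -sin(3*x) dx, so v = cos(3*x)/3.
Apply parts 2 times (tabular method): alternate signs, differentiate u down to 0, integrate dv up.

x**2*cos(3*x)/3 - 2*x*sin(3*x)/9 + 2*x*cos(3*x)/3 - 2*sin(3*x)/9 + 7*cos(3*x)/27 + C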